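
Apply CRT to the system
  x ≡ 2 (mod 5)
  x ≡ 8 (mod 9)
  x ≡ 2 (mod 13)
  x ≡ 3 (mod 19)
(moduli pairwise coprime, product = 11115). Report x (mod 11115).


Product of moduli M = 5 · 9 · 13 · 19 = 11115.
Merge one congruence at a time:
  Start: x ≡ 2 (mod 5).
  Combine with x ≡ 8 (mod 9); new modulus lcm = 45.
    Write x = 2 + 5·t and substitute into x ≡ 8 (mod 9): 5·t ≡ 8 − 2 = 6 (mod 9).
    The inverse of 5 mod 9 is 2 (since 5·2 = 10 = 1·9 + 1), so t ≡ 2·6 = 12 ≡ 3 (mod 9).
    Then x = 2 + 5·3 = 17, valid modulo lcm(5, 9) = 45: x ≡ 17 (mod 45).
  Combine with x ≡ 2 (mod 13); new modulus lcm = 585.
    Write x = 17 + 45·t and substitute into x ≡ 2 (mod 13): 45·t ≡ 2 − 17 = -15 (mod 13).
    Reduce coefficients mod 13: 6·t ≡ 11 (mod 13).
    The inverse of 6 mod 13 is 11 (since 6·11 = 66 = 5·13 + 1), so t ≡ 11·11 = 121 ≡ 4 (mod 13).
    Then x = 17 + 45·4 = 197, valid modulo lcm(45, 13) = 585: x ≡ 197 (mod 585).
  Combine with x ≡ 3 (mod 19); new modulus lcm = 11115.
    Write x = 197 + 585·t and substitute into x ≡ 3 (mod 19): 585·t ≡ 3 − 197 = -194 (mod 19).
    Reduce coefficients mod 19: 15·t ≡ 15 (mod 19).
    The inverse of 15 mod 19 is 14 (since 15·14 = 210 = 11·19 + 1), so t ≡ 14·15 = 210 ≡ 1 (mod 19).
    Then x = 197 + 585·1 = 782, valid modulo lcm(585, 19) = 11115: x ≡ 782 (mod 11115).
Verify against each original: 782 mod 5 = 2, 782 mod 9 = 8, 782 mod 13 = 2, 782 mod 19 = 3.

x ≡ 782 (mod 11115).


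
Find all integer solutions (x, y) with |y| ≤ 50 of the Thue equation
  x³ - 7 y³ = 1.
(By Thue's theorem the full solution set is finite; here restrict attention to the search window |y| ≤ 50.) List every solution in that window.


The equation is x³ - 7y³ = 1. For fixed y, x³ = 7·y³ + 1, so a solution requires the RHS to be a perfect cube.
Strategy: iterate y from -50 to 50, compute RHS = 7·y³ + 1, and check whether it is a (positive or negative) perfect cube.
Check small values of y:
  y = 0: RHS = 1 = (1)³ ⇒ x = 1 works.
  y = 1: RHS = 8 = (2)³ ⇒ x = 2 works.
  y = -1: RHS = -6 is not a perfect cube.
  y = 2: RHS = 57 is not a perfect cube.
  y = -2: RHS = -55 is not a perfect cube.
  y = 3: RHS = 190 is not a perfect cube.
  y = -3: RHS = -188 is not a perfect cube.
Continuing the search up to |y| = 50 finds no further solutions beyond those listed.
Collected solutions: (1, 0), (2, 1).

Solutions (with |y| ≤ 50): (1, 0), (2, 1).


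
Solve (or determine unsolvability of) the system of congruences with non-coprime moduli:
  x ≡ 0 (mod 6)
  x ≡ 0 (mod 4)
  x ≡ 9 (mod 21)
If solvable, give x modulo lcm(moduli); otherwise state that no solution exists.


Moduli 6, 4, 21 are not pairwise coprime, so CRT works modulo lcm(m_i) when all pairwise compatibility conditions hold.
Pairwise compatibility: gcd(m_i, m_j) must divide a_i - a_j for every pair.
Merge one congruence at a time:
  Start: x ≡ 0 (mod 6).
  Combine with x ≡ 0 (mod 4): gcd(6, 4) = 2; 0 - 0 = 0, which IS divisible by 2, so compatible.
    Write x = 0 + 6·t and substitute into x ≡ 0 (mod 4): 6·t ≡ 0 − 0 = 0 (mod 4).
    Divide the congruence (and modulus) by g = 2: 3·t ≡ 0 (mod 2).
    Reduce coefficients mod 2: 1·t ≡ 0 (mod 2).
    So t ≡ 0 (mod 2).
    Then x = 0 + 6·0 = 0, valid modulo lcm(6, 4) = 12: x ≡ 0 (mod 12).
  Combine with x ≡ 9 (mod 21): gcd(12, 21) = 3; 9 - 0 = 9, which IS divisible by 3, so compatible.
    Write x = 0 + 12·t and substitute into x ≡ 9 (mod 21): 12·t ≡ 9 − 0 = 9 (mod 21).
    Divide the congruence (and modulus) by g = 3: 4·t ≡ 3 (mod 7).
    The inverse of 4 mod 7 is 2 (since 4·2 = 8 = 1·7 + 1), so t ≡ 2·3 = 6 ≡ 6 (mod 7).
    Then x = 0 + 12·6 = 72, valid modulo lcm(12, 21) = 84: x ≡ 72 (mod 84).
Verify: 72 mod 6 = 0, 72 mod 4 = 0, 72 mod 21 = 9.

x ≡ 72 (mod 84).


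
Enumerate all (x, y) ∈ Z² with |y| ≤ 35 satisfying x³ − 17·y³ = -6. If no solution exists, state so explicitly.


The equation is x³ - 17y³ = -6. For fixed y, x³ = 17·y³ − 6, so a solution requires the RHS to be a perfect cube.
Strategy: iterate y from -35 to 35, compute RHS = 17·y³ − 6, and check whether it is a (positive or negative) perfect cube.
Check small values of y:
  y = 0: RHS = -6 is not a perfect cube.
  y = 1: RHS = 11 is not a perfect cube.
  y = -1: RHS = -23 is not a perfect cube.
  y = 2: RHS = 130 is not a perfect cube.
  y = -2: RHS = -142 is not a perfect cube.
  y = 3: RHS = 453 is not a perfect cube.
  y = -3: RHS = -465 is not a perfect cube.
Continuing the search up to |y| = 35 finds no solutions either.
No (x, y) in the scanned range satisfies the equation.

No integer solutions with |y| ≤ 35.


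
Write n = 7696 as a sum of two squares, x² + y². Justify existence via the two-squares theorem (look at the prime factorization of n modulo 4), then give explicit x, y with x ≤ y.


Step 1: Factor n = 7696 = 2^4 · 13 · 37.
Step 2: Check the mod-4 condition on each prime factor: 2 = 2 (special); 13 ≡ 1 (mod 4), exponent 1; 37 ≡ 1 (mod 4), exponent 1.
All primes ≡ 3 (mod 4) appear to even exponent (or don't appear), so by the two-squares theorem n IS expressible as a sum of two squares.
Step 3: Build a representation. Group n = k² · m with k = 4 and m = 13 · 37 = 481 (a product of primes ≡ 1 (mod 4)); a representation of m scales to one of n via (k·x)² + (k·y)² = k²(x² + y²). Each prime p ≡ 1 (mod 4) is itself a sum of two squares; find a² by testing p − a² for a perfect square:
  13: 13 − 1² = 12, 13 − 2² = 9 = 3² ⇒ 13 = 2² + 3².
  37: 37 − 1² = 36 = 6² ⇒ 37 = 1² + 6².
  Combine using the Brahmagupta–Fibonacci identity (a² + b²)(c² + d²) = (ac − bd)² + (ad + bc)² = (ac + bd)² + (ad − bc)²:
  13 · 37 = 481: from (2² + 3²)(1² + 6²), take (2·1 − 3·6, 2·6 + 3·1) = (2 − 18, 12 + 3) = (-16, 15); dropping signs (only squares matter) gives (16, 15); check 16² + 15² = 256 + 225 = 481 ✓.
  Scale by k = 4: (4·16, 4·15) = (64, 60).
Step 4: Order so x ≤ y and verify: 60² + 64² = 3600 + 4096 = 7696 = n. ✓

n = 7696 = 60² + 64² (one valid representation with x ≤ y).


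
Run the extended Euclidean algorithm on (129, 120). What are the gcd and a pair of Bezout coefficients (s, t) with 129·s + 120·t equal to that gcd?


Euclidean algorithm on (129, 120) — divide until remainder is 0:
  129 = 1 · 120 + 9
  120 = 13 · 9 + 3
  9 = 3 · 3 + 0
gcd(129, 120) = 3.
Track Bezout coefficients alongside the remainders: start with r₀ = 129 = a·1 + b·0 (s = 1, t = 0) and r₁ = 120 = a·0 + b·1 (s = 0, t = 1); each new remainder r_{k+1} = r_{k-1} − q_k·r_k inherits s_{k+1} = s_{k-1} − q_k·s_k, t_{k+1} = t_{k-1} − q_k·t_k, so r_k = a·s_k + b·t_k at every step:
  q = 1: r = 9, s = 1 − 1·0 = 1, t = 0 − 1·1 = -1  (check: 129·1 + 120·(-1) = 9)
  q = 13: r = 3, s = 0 − 13·1 = -13, t = 1 − 13·(-1) = 14  (check: 129·(-13) + 120·14 = 3)
The row with r = 3 (the gcd) gives the Bezout coefficients s = -13, t = 14.
Result: 129 · (-13) + 120 · (14) = 3.

gcd(129, 120) = 3; s = -13, t = 14 (check: 129·(-13) + 120·14 = 3).


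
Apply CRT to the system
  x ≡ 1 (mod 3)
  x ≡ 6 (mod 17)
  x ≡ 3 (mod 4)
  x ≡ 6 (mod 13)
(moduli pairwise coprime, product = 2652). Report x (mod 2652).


Product of moduli M = 3 · 17 · 4 · 13 = 2652.
Merge one congruence at a time:
  Start: x ≡ 1 (mod 3).
  Combine with x ≡ 6 (mod 17); new modulus lcm = 51.
    Write x = 1 + 3·t and substitute into x ≡ 6 (mod 17): 3·t ≡ 6 − 1 = 5 (mod 17).
    The inverse of 3 mod 17 is 6 (since 3·6 = 18 = 1·17 + 1), so t ≡ 6·5 = 30 ≡ 13 (mod 17).
    Then x = 1 + 3·13 = 40, valid modulo lcm(3, 17) = 51: x ≡ 40 (mod 51).
  Combine with x ≡ 3 (mod 4); new modulus lcm = 204.
    Write x = 40 + 51·t and substitute into x ≡ 3 (mod 4): 51·t ≡ 3 − 40 = -37 (mod 4).
    Reduce coefficients mod 4: 3·t ≡ 3 (mod 4).
    The inverse of 3 mod 4 is 3 (since 3·3 = 9 = 2·4 + 1), so t ≡ 3·3 = 9 ≡ 1 (mod 4).
    Then x = 40 + 51·1 = 91, valid modulo lcm(51, 4) = 204: x ≡ 91 (mod 204).
  Combine with x ≡ 6 (mod 13); new modulus lcm = 2652.
    Write x = 91 + 204·t and substitute into x ≡ 6 (mod 13): 204·t ≡ 6 − 91 = -85 (mod 13).
    Reduce coefficients mod 13: 9·t ≡ 6 (mod 13).
    The inverse of 9 mod 13 is 3 (since 9·3 = 27 = 2·13 + 1), so t ≡ 3·6 = 18 ≡ 5 (mod 13).
    Then x = 91 + 204·5 = 1111, valid modulo lcm(204, 13) = 2652: x ≡ 1111 (mod 2652).
Verify against each original: 1111 mod 3 = 1, 1111 mod 17 = 6, 1111 mod 4 = 3, 1111 mod 13 = 6.

x ≡ 1111 (mod 2652).


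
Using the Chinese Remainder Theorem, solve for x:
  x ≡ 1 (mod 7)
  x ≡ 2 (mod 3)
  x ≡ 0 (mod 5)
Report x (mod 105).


Moduli 7, 3, 5 are pairwise coprime; by CRT there is a unique solution modulo M = 7 · 3 · 5 = 105.
Solve pairwise, accumulating the modulus:
  Start with x ≡ 1 (mod 7).
  Combine with x ≡ 2 (mod 3): since gcd(7, 3) = 1, we get a unique residue mod 21.
    Write x = 1 + 7·t and substitute into x ≡ 2 (mod 3): 7·t ≡ 2 − 1 = 1 (mod 3).
    Reduce coefficients mod 3: 1·t ≡ 1 (mod 3).
    So t ≡ 1 (mod 3).
    Then x = 1 + 7·1 = 8, valid modulo lcm(7, 3) = 21: x ≡ 8 (mod 21).
  Combine with x ≡ 0 (mod 5): since gcd(21, 5) = 1, we get a unique residue mod 105.
    Write x = 8 + 21·t and substitute into x ≡ 0 (mod 5): 21·t ≡ 0 − 8 = -8 (mod 5).
    Reduce coefficients mod 5: 1·t ≡ 2 (mod 5).
    So t ≡ 2 (mod 5).
    Then x = 8 + 21·2 = 50, valid modulo lcm(21, 5) = 105: x ≡ 50 (mod 105).
Verify: 50 mod 7 = 1 ✓, 50 mod 3 = 2 ✓, 50 mod 5 = 0 ✓.

x ≡ 50 (mod 105).


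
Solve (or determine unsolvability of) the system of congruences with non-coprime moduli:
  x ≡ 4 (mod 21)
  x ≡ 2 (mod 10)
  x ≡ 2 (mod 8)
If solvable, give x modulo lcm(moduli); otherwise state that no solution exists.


Moduli 21, 10, 8 are not pairwise coprime, so CRT works modulo lcm(m_i) when all pairwise compatibility conditions hold.
Pairwise compatibility: gcd(m_i, m_j) must divide a_i - a_j for every pair.
Merge one congruence at a time:
  Start: x ≡ 4 (mod 21).
  Combine with x ≡ 2 (mod 10): gcd(21, 10) = 1; 2 - 4 = -2, which IS divisible by 1, so compatible.
    Write x = 4 + 21·t and substitute into x ≡ 2 (mod 10): 21·t ≡ 2 − 4 = -2 (mod 10).
    Reduce coefficients mod 10: 1·t ≡ 8 (mod 10).
    So t ≡ 8 (mod 10).
    Then x = 4 + 21·8 = 172, valid modulo lcm(21, 10) = 210: x ≡ 172 (mod 210).
  Combine with x ≡ 2 (mod 8): gcd(210, 8) = 2; 2 - 172 = -170, which IS divisible by 2, so compatible.
    Write x = 172 + 210·t and substitute into x ≡ 2 (mod 8): 210·t ≡ 2 − 172 = -170 (mod 8).
    Divide the congruence (and modulus) by g = 2: 105·t ≡ -85 (mod 4).
    Reduce coefficients mod 4: 1·t ≡ 3 (mod 4).
    So t ≡ 3 (mod 4).
    Then x = 172 + 210·3 = 802, valid modulo lcm(210, 8) = 840: x ≡ 802 (mod 840).
Verify: 802 mod 21 = 4, 802 mod 10 = 2, 802 mod 8 = 2.

x ≡ 802 (mod 840).


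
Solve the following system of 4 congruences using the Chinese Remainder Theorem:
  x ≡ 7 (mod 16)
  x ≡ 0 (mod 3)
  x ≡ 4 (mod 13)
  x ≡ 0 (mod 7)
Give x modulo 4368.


Product of moduli M = 16 · 3 · 13 · 7 = 4368.
Merge one congruence at a time:
  Start: x ≡ 7 (mod 16).
  Combine with x ≡ 0 (mod 3); new modulus lcm = 48.
    Write x = 7 + 16·t and substitute into x ≡ 0 (mod 3): 16·t ≡ 0 − 7 = -7 (mod 3).
    Reduce coefficients mod 3: 1·t ≡ 2 (mod 3).
    So t ≡ 2 (mod 3).
    Then x = 7 + 16·2 = 39, valid modulo lcm(16, 3) = 48: x ≡ 39 (mod 48).
  Combine with x ≡ 4 (mod 13); new modulus lcm = 624.
    Write x = 39 + 48·t and substitute into x ≡ 4 (mod 13): 48·t ≡ 4 − 39 = -35 (mod 13).
    Reduce coefficients mod 13: 9·t ≡ 4 (mod 13).
    The inverse of 9 mod 13 is 3 (since 9·3 = 27 = 2·13 + 1), so t ≡ 3·4 = 12 ≡ 12 (mod 13).
    Then x = 39 + 48·12 = 615, valid modulo lcm(48, 13) = 624: x ≡ 615 (mod 624).
  Combine with x ≡ 0 (mod 7); new modulus lcm = 4368.
    Write x = 615 + 624·t and substitute into x ≡ 0 (mod 7): 624·t ≡ 0 − 615 = -615 (mod 7).
    Reduce coefficients mod 7: 1·t ≡ 1 (mod 7).
    So t ≡ 1 (mod 7).
    Then x = 615 + 624·1 = 1239, valid modulo lcm(624, 7) = 4368: x ≡ 1239 (mod 4368).
Verify against each original: 1239 mod 16 = 7, 1239 mod 3 = 0, 1239 mod 13 = 4, 1239 mod 7 = 0.

x ≡ 1239 (mod 4368).


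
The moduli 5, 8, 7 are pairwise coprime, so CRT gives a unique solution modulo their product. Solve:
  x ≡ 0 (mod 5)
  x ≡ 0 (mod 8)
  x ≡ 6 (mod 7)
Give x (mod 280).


Moduli 5, 8, 7 are pairwise coprime; by CRT there is a unique solution modulo M = 5 · 8 · 7 = 280.
Solve pairwise, accumulating the modulus:
  Start with x ≡ 0 (mod 5).
  Combine with x ≡ 0 (mod 8): since gcd(5, 8) = 1, we get a unique residue mod 40.
    Write x = 0 + 5·t and substitute into x ≡ 0 (mod 8): 5·t ≡ 0 − 0 = 0 (mod 8).
    The inverse of 5 mod 8 is 5 (since 5·5 = 25 = 3·8 + 1), so t ≡ 5·0 = 0 ≡ 0 (mod 8).
    Then x = 0 + 5·0 = 0, valid modulo lcm(5, 8) = 40: x ≡ 0 (mod 40).
  Combine with x ≡ 6 (mod 7): since gcd(40, 7) = 1, we get a unique residue mod 280.
    Write x = 0 + 40·t and substitute into x ≡ 6 (mod 7): 40·t ≡ 6 − 0 = 6 (mod 7).
    Reduce coefficients mod 7: 5·t ≡ 6 (mod 7).
    The inverse of 5 mod 7 is 3 (since 5·3 = 15 = 2·7 + 1), so t ≡ 3·6 = 18 ≡ 4 (mod 7).
    Then x = 0 + 40·4 = 160, valid modulo lcm(40, 7) = 280: x ≡ 160 (mod 280).
Verify: 160 mod 5 = 0 ✓, 160 mod 8 = 0 ✓, 160 mod 7 = 6 ✓.

x ≡ 160 (mod 280).


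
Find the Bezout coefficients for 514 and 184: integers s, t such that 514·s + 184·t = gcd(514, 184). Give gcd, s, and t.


Euclidean algorithm on (514, 184) — divide until remainder is 0:
  514 = 2 · 184 + 146
  184 = 1 · 146 + 38
  146 = 3 · 38 + 32
  38 = 1 · 32 + 6
  32 = 5 · 6 + 2
  6 = 3 · 2 + 0
gcd(514, 184) = 2.
Track Bezout coefficients alongside the remainders: start with r₀ = 514 = a·1 + b·0 (s = 1, t = 0) and r₁ = 184 = a·0 + b·1 (s = 0, t = 1); each new remainder r_{k+1} = r_{k-1} − q_k·r_k inherits s_{k+1} = s_{k-1} − q_k·s_k, t_{k+1} = t_{k-1} − q_k·t_k, so r_k = a·s_k + b·t_k at every step:
  q = 2: r = 146, s = 1 − 2·0 = 1, t = 0 − 2·1 = -2  (check: 514·1 + 184·(-2) = 146)
  q = 1: r = 38, s = 0 − 1·1 = -1, t = 1 − 1·(-2) = 3  (check: 514·(-1) + 184·3 = 38)
  q = 3: r = 32, s = 1 − 3·(-1) = 4, t = -2 − 3·3 = -11  (check: 514·4 + 184·(-11) = 32)
  q = 1: r = 6, s = -1 − 1·4 = -5, t = 3 − 1·(-11) = 14  (check: 514·(-5) + 184·14 = 6)
  q = 5: r = 2, s = 4 − 5·(-5) = 29, t = -11 − 5·14 = -81  (check: 514·29 + 184·(-81) = 2)
The row with r = 2 (the gcd) gives the Bezout coefficients s = 29, t = -81.
Result: 514 · (29) + 184 · (-81) = 2.

gcd(514, 184) = 2; s = 29, t = -81 (check: 514·29 + 184·(-81) = 2).


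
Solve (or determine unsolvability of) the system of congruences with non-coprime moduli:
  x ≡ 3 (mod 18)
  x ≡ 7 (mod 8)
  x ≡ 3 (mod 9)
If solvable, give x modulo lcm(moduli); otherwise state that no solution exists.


Moduli 18, 8, 9 are not pairwise coprime, so CRT works modulo lcm(m_i) when all pairwise compatibility conditions hold.
Pairwise compatibility: gcd(m_i, m_j) must divide a_i - a_j for every pair.
Merge one congruence at a time:
  Start: x ≡ 3 (mod 18).
  Combine with x ≡ 7 (mod 8): gcd(18, 8) = 2; 7 - 3 = 4, which IS divisible by 2, so compatible.
    Write x = 3 + 18·t and substitute into x ≡ 7 (mod 8): 18·t ≡ 7 − 3 = 4 (mod 8).
    Divide the congruence (and modulus) by g = 2: 9·t ≡ 2 (mod 4).
    Reduce coefficients mod 4: 1·t ≡ 2 (mod 4).
    So t ≡ 2 (mod 4).
    Then x = 3 + 18·2 = 39, valid modulo lcm(18, 8) = 72: x ≡ 39 (mod 72).
  Combine with x ≡ 3 (mod 9): gcd(72, 9) = 9; 3 - 39 = -36, which IS divisible by 9, so compatible.
    Write x = 39 + 72·t and substitute into x ≡ 3 (mod 9): 72·t ≡ 3 − 39 = -36 (mod 9).
    Divide the congruence (and modulus) by g = 9: 8·t ≡ -4 (mod 1).
    Modulo 1 every t works; take t = 0.
    Then x = 39 + 72·0 = 39, valid modulo lcm(72, 9) = 72: x ≡ 39 (mod 72).
Verify: 39 mod 18 = 3, 39 mod 8 = 7, 39 mod 9 = 3.

x ≡ 39 (mod 72).


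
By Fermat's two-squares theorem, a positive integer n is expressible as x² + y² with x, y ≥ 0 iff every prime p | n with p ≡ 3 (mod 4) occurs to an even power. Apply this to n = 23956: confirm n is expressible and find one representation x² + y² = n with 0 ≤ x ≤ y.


Step 1: Factor n = 23956 = 2^2 · 53 · 113.
Step 2: Check the mod-4 condition on each prime factor: 2 = 2 (special); 53 ≡ 1 (mod 4), exponent 1; 113 ≡ 1 (mod 4), exponent 1.
All primes ≡ 3 (mod 4) appear to even exponent (or don't appear), so by the two-squares theorem n IS expressible as a sum of two squares.
Step 3: Build a representation. Group n = k² · m with k = 2 and m = 53 · 113 = 5989 (a product of primes ≡ 1 (mod 4)); a representation of m scales to one of n via (k·x)² + (k·y)² = k²(x² + y²). Each prime p ≡ 1 (mod 4) is itself a sum of two squares; find a² by testing p − a² for a perfect square:
  53: 53 − 1² = 52, 53 − 2² = 49 = 7² ⇒ 53 = 2² + 7².
  113: 113 − 1² = 112, 113 − 2² = 109, 113 − 3² = 104, 113 − 4² = 97, 113 − 5² = 88, 113 − 6² = 77, 113 − 7² = 64 = 8² ⇒ 113 = 7² + 8².
  Combine using the Brahmagupta–Fibonacci identity (a² + b²)(c² + d²) = (ac − bd)² + (ad + bc)² = (ac + bd)² + (ad − bc)²:
  53 · 113 = 5989: from (2² + 7²)(7² + 8²), take (2·7 − 7·8, 2·8 + 7·7) = (14 − 56, 16 + 49) = (-42, 65); dropping signs (only squares matter) gives (42, 65); check 42² + 65² = 1764 + 4225 = 5989 ✓.
  Scale by k = 2: (2·42, 2·65) = (84, 130).
Step 4: Order so x ≤ y and verify: 84² + 130² = 7056 + 16900 = 23956 = n. ✓

n = 23956 = 84² + 130² (one valid representation with x ≤ y).


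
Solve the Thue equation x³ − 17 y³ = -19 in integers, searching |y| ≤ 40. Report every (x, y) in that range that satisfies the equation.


The equation is x³ - 17y³ = -19. For fixed y, x³ = 17·y³ − 19, so a solution requires the RHS to be a perfect cube.
Strategy: iterate y from -40 to 40, compute RHS = 17·y³ − 19, and check whether it is a (positive or negative) perfect cube.
Check small values of y:
  y = 0: RHS = -19 is not a perfect cube.
  y = 1: RHS = -2 is not a perfect cube.
  y = -1: RHS = -36 is not a perfect cube.
  y = 2: RHS = 117 is not a perfect cube.
  y = -2: RHS = -155 is not a perfect cube.
  y = 3: RHS = 440 is not a perfect cube.
  y = -3: RHS = -478 is not a perfect cube.
Continuing the search up to |y| = 40 finds no solutions either.
No (x, y) in the scanned range satisfies the equation.

No integer solutions with |y| ≤ 40.


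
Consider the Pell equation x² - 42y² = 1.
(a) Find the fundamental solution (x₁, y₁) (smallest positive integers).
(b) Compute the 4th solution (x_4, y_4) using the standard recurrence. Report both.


Step 1: Find the fundamental solution (x₁, y₁) of x² - 42y² = 1.
  Expand √42 as a continued fraction. a₀ = ⌊√42⌋ = 6; iterate m_{k+1} = d_k·a_k − m_k, d_{k+1} = (42 − m_{k+1}²)/d_k, a_{k+1} = ⌊(a₀ + m_{k+1})/d_{k+1}⌋ (starting m₀ = 0, d₀ = 1), with convergents p_k = a_k·p_{k-1} + p_{k-2}, q_k = a_k·q_{k-1} + q_{k-2} (p₋₁ = 1, q₋₁ = 0):
  k = 0: a₀ = 6; p₀/q₀ = 6/1; p₀² − 42·q₀² = 36 − 42 = -6.
  k = 1: m = 6, d = 6, a = ⌊(6 + 6)/6⌋ = 2; p/q = (2·6 + 1)/(2·1 + 0) = 13/2; p² − 42·q² = 169 − 168 = 1.
  The first convergent with p² − 42·q² = 1 gives the fundamental solution (x₁, y₁) = (13, 2).
Step 2: Apply the recurrence (x_{n+1}, y_{n+1}) = (x₁x_n + 42y₁y_n, x₁y_n + y₁x_n) repeatedly.
  From (x_1, y_1) = (13, 2): x_2 = 13·13 + 42·2·2 = 337; y_2 = 13·2 + 2·13 = 52.
  From (x_2, y_2) = (337, 52): x_3 = 13·337 + 42·2·52 = 8749; y_3 = 13·52 + 2·337 = 1350.
  From (x_3, y_3) = (8749, 1350): x_4 = 13·8749 + 42·2·1350 = 227137; y_4 = 13·1350 + 2·8749 = 35048.
Step 3: Verify x_4² - 42·y_4² = 51591216769 - 51591216768 = 1 (should be 1). ✓

(x_1, y_1) = (13, 2); (x_4, y_4) = (227137, 35048).


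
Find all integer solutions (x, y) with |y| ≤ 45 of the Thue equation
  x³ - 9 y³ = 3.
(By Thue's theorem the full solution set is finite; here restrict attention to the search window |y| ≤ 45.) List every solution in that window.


The equation is x³ - 9y³ = 3. For fixed y, x³ = 9·y³ + 3, so a solution requires the RHS to be a perfect cube.
Strategy: iterate y from -45 to 45, compute RHS = 9·y³ + 3, and check whether it is a (positive or negative) perfect cube.
Check small values of y:
  y = 0: RHS = 3 is not a perfect cube.
  y = 1: RHS = 12 is not a perfect cube.
  y = -1: RHS = -6 is not a perfect cube.
  y = 2: RHS = 75 is not a perfect cube.
  y = -2: RHS = -69 is not a perfect cube.
  y = 3: RHS = 246 is not a perfect cube.
  y = -3: RHS = -240 is not a perfect cube.
Continuing the search up to |y| = 45 finds no solutions either.
No (x, y) in the scanned range satisfies the equation.

No integer solutions with |y| ≤ 45.


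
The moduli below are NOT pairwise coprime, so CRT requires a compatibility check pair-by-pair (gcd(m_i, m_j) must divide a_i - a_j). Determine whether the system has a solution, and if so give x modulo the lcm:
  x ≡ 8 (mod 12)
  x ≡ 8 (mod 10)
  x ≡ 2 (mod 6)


Moduli 12, 10, 6 are not pairwise coprime, so CRT works modulo lcm(m_i) when all pairwise compatibility conditions hold.
Pairwise compatibility: gcd(m_i, m_j) must divide a_i - a_j for every pair.
Merge one congruence at a time:
  Start: x ≡ 8 (mod 12).
  Combine with x ≡ 8 (mod 10): gcd(12, 10) = 2; 8 - 8 = 0, which IS divisible by 2, so compatible.
    Write x = 8 + 12·t and substitute into x ≡ 8 (mod 10): 12·t ≡ 8 − 8 = 0 (mod 10).
    Divide the congruence (and modulus) by g = 2: 6·t ≡ 0 (mod 5).
    Reduce coefficients mod 5: 1·t ≡ 0 (mod 5).
    So t ≡ 0 (mod 5).
    Then x = 8 + 12·0 = 8, valid modulo lcm(12, 10) = 60: x ≡ 8 (mod 60).
  Combine with x ≡ 2 (mod 6): gcd(60, 6) = 6; 2 - 8 = -6, which IS divisible by 6, so compatible.
    Write x = 8 + 60·t and substitute into x ≡ 2 (mod 6): 60·t ≡ 2 − 8 = -6 (mod 6).
    Divide the congruence (and modulus) by g = 6: 10·t ≡ -1 (mod 1).
    Modulo 1 every t works; take t = 0.
    Then x = 8 + 60·0 = 8, valid modulo lcm(60, 6) = 60: x ≡ 8 (mod 60).
Verify: 8 mod 12 = 8, 8 mod 10 = 8, 8 mod 6 = 2.

x ≡ 8 (mod 60).


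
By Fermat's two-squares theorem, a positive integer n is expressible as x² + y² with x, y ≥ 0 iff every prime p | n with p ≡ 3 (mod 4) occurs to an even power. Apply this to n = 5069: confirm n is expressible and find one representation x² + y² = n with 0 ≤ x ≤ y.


Step 1: Factor n = 5069 = 37 · 137.
Step 2: Check the mod-4 condition on each prime factor: 37 ≡ 1 (mod 4), exponent 1; 137 ≡ 1 (mod 4), exponent 1.
All primes ≡ 3 (mod 4) appear to even exponent (or don't appear), so by the two-squares theorem n IS expressible as a sum of two squares.
Step 3: Build a representation. Here n = 37 · 137 is a product of primes ≡ 1 (mod 4). Each prime p ≡ 1 (mod 4) is itself a sum of two squares; find a² by testing p − a² for a perfect square:
  37: 37 − 1² = 36 = 6² ⇒ 37 = 1² + 6².
  137: 137 − 1² = 136, 137 − 2² = 133, 137 − 3² = 128, 137 − 4² = 121 = 11² ⇒ 137 = 4² + 11².
  Combine using the Brahmagupta–Fibonacci identity (a² + b²)(c² + d²) = (ac − bd)² + (ad + bc)² = (ac + bd)² + (ad − bc)²:
  37 · 137 = 5069: from (1² + 6²)(4² + 11²), take (1·4 − 6·11, 1·11 + 6·4) = (4 − 66, 11 + 24) = (-62, 35); dropping signs (only squares matter) gives (62, 35); check 62² + 35² = 3844 + 1225 = 5069 ✓.
Step 4: Order so x ≤ y and verify: 35² + 62² = 1225 + 3844 = 5069 = n. ✓

n = 5069 = 35² + 62² (one valid representation with x ≤ y).


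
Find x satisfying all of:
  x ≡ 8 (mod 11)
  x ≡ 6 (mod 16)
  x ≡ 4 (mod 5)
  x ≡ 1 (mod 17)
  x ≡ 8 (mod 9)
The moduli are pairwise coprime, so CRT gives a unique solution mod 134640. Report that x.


Product of moduli M = 11 · 16 · 5 · 17 · 9 = 134640.
Merge one congruence at a time:
  Start: x ≡ 8 (mod 11).
  Combine with x ≡ 6 (mod 16); new modulus lcm = 176.
    Write x = 8 + 11·t and substitute into x ≡ 6 (mod 16): 11·t ≡ 6 − 8 = -2 (mod 16).
    Reduce coefficients mod 16: 11·t ≡ 14 (mod 16).
    The inverse of 11 mod 16 is 3 (since 11·3 = 33 = 2·16 + 1), so t ≡ 3·14 = 42 ≡ 10 (mod 16).
    Then x = 8 + 11·10 = 118, valid modulo lcm(11, 16) = 176: x ≡ 118 (mod 176).
  Combine with x ≡ 4 (mod 5); new modulus lcm = 880.
    Write x = 118 + 176·t and substitute into x ≡ 4 (mod 5): 176·t ≡ 4 − 118 = -114 (mod 5).
    Reduce coefficients mod 5: 1·t ≡ 1 (mod 5).
    So t ≡ 1 (mod 5).
    Then x = 118 + 176·1 = 294, valid modulo lcm(176, 5) = 880: x ≡ 294 (mod 880).
  Combine with x ≡ 1 (mod 17); new modulus lcm = 14960.
    Write x = 294 + 880·t and substitute into x ≡ 1 (mod 17): 880·t ≡ 1 − 294 = -293 (mod 17).
    Reduce coefficients mod 17: 13·t ≡ 13 (mod 17).
    The inverse of 13 mod 17 is 4 (since 13·4 = 52 = 3·17 + 1), so t ≡ 4·13 = 52 ≡ 1 (mod 17).
    Then x = 294 + 880·1 = 1174, valid modulo lcm(880, 17) = 14960: x ≡ 1174 (mod 14960).
  Combine with x ≡ 8 (mod 9); new modulus lcm = 134640.
    Write x = 1174 + 14960·t and substitute into x ≡ 8 (mod 9): 14960·t ≡ 8 − 1174 = -1166 (mod 9).
    Reduce coefficients mod 9: 2·t ≡ 4 (mod 9).
    The inverse of 2 mod 9 is 5 (since 2·5 = 10 = 1·9 + 1), so t ≡ 5·4 = 20 ≡ 2 (mod 9).
    Then x = 1174 + 14960·2 = 31094, valid modulo lcm(14960, 9) = 134640: x ≡ 31094 (mod 134640).
Verify against each original: 31094 mod 11 = 8, 31094 mod 16 = 6, 31094 mod 5 = 4, 31094 mod 17 = 1, 31094 mod 9 = 8.

x ≡ 31094 (mod 134640).


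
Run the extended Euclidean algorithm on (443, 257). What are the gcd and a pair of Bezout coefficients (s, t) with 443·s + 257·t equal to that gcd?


Euclidean algorithm on (443, 257) — divide until remainder is 0:
  443 = 1 · 257 + 186
  257 = 1 · 186 + 71
  186 = 2 · 71 + 44
  71 = 1 · 44 + 27
  44 = 1 · 27 + 17
  27 = 1 · 17 + 10
  17 = 1 · 10 + 7
  10 = 1 · 7 + 3
  7 = 2 · 3 + 1
  3 = 3 · 1 + 0
gcd(443, 257) = 1.
Track Bezout coefficients alongside the remainders: start with r₀ = 443 = a·1 + b·0 (s = 1, t = 0) and r₁ = 257 = a·0 + b·1 (s = 0, t = 1); each new remainder r_{k+1} = r_{k-1} − q_k·r_k inherits s_{k+1} = s_{k-1} − q_k·s_k, t_{k+1} = t_{k-1} − q_k·t_k, so r_k = a·s_k + b·t_k at every step:
  q = 1: r = 186, s = 1 − 1·0 = 1, t = 0 − 1·1 = -1  (check: 443·1 + 257·(-1) = 186)
  q = 1: r = 71, s = 0 − 1·1 = -1, t = 1 − 1·(-1) = 2  (check: 443·(-1) + 257·2 = 71)
  q = 2: r = 44, s = 1 − 2·(-1) = 3, t = -1 − 2·2 = -5  (check: 443·3 + 257·(-5) = 44)
  q = 1: r = 27, s = -1 − 1·3 = -4, t = 2 − 1·(-5) = 7  (check: 443·(-4) + 257·7 = 27)
  q = 1: r = 17, s = 3 − 1·(-4) = 7, t = -5 − 1·7 = -12  (check: 443·7 + 257·(-12) = 17)
  q = 1: r = 10, s = -4 − 1·7 = -11, t = 7 − 1·(-12) = 19  (check: 443·(-11) + 257·19 = 10)
  q = 1: r = 7, s = 7 − 1·(-11) = 18, t = -12 − 1·19 = -31  (check: 443·18 + 257·(-31) = 7)
  q = 1: r = 3, s = -11 − 1·18 = -29, t = 19 − 1·(-31) = 50  (check: 443·(-29) + 257·50 = 3)
  q = 2: r = 1, s = 18 − 2·(-29) = 76, t = -31 − 2·50 = -131  (check: 443·76 + 257·(-131) = 1)
The row with r = 1 (the gcd) gives the Bezout coefficients s = 76, t = -131.
Result: 443 · (76) + 257 · (-131) = 1.

gcd(443, 257) = 1; s = 76, t = -131 (check: 443·76 + 257·(-131) = 1).


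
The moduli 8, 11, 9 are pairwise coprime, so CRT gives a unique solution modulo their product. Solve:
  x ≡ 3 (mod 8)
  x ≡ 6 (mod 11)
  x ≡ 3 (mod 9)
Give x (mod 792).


Moduli 8, 11, 9 are pairwise coprime; by CRT there is a unique solution modulo M = 8 · 11 · 9 = 792.
Solve pairwise, accumulating the modulus:
  Start with x ≡ 3 (mod 8).
  Combine with x ≡ 6 (mod 11): since gcd(8, 11) = 1, we get a unique residue mod 88.
    Write x = 3 + 8·t and substitute into x ≡ 6 (mod 11): 8·t ≡ 6 − 3 = 3 (mod 11).
    The inverse of 8 mod 11 is 7 (since 8·7 = 56 = 5·11 + 1), so t ≡ 7·3 = 21 ≡ 10 (mod 11).
    Then x = 3 + 8·10 = 83, valid modulo lcm(8, 11) = 88: x ≡ 83 (mod 88).
  Combine with x ≡ 3 (mod 9): since gcd(88, 9) = 1, we get a unique residue mod 792.
    Write x = 83 + 88·t and substitute into x ≡ 3 (mod 9): 88·t ≡ 3 − 83 = -80 (mod 9).
    Reduce coefficients mod 9: 7·t ≡ 1 (mod 9).
    The inverse of 7 mod 9 is 4 (since 7·4 = 28 = 3·9 + 1), so t ≡ 4·1 = 4 ≡ 4 (mod 9).
    Then x = 83 + 88·4 = 435, valid modulo lcm(88, 9) = 792: x ≡ 435 (mod 792).
Verify: 435 mod 8 = 3 ✓, 435 mod 11 = 6 ✓, 435 mod 9 = 3 ✓.

x ≡ 435 (mod 792).


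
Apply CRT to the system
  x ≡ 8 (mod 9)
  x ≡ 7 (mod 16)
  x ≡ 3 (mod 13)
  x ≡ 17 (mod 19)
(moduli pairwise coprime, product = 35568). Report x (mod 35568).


Product of moduli M = 9 · 16 · 13 · 19 = 35568.
Merge one congruence at a time:
  Start: x ≡ 8 (mod 9).
  Combine with x ≡ 7 (mod 16); new modulus lcm = 144.
    Write x = 8 + 9·t and substitute into x ≡ 7 (mod 16): 9·t ≡ 7 − 8 = -1 (mod 16).
    Reduce coefficients mod 16: 9·t ≡ 15 (mod 16).
    The inverse of 9 mod 16 is 9 (since 9·9 = 81 = 5·16 + 1), so t ≡ 9·15 = 135 ≡ 7 (mod 16).
    Then x = 8 + 9·7 = 71, valid modulo lcm(9, 16) = 144: x ≡ 71 (mod 144).
  Combine with x ≡ 3 (mod 13); new modulus lcm = 1872.
    Write x = 71 + 144·t and substitute into x ≡ 3 (mod 13): 144·t ≡ 3 − 71 = -68 (mod 13).
    Reduce coefficients mod 13: 1·t ≡ 10 (mod 13).
    So t ≡ 10 (mod 13).
    Then x = 71 + 144·10 = 1511, valid modulo lcm(144, 13) = 1872: x ≡ 1511 (mod 1872).
  Combine with x ≡ 17 (mod 19); new modulus lcm = 35568.
    Write x = 1511 + 1872·t and substitute into x ≡ 17 (mod 19): 1872·t ≡ 17 − 1511 = -1494 (mod 19).
    Reduce coefficients mod 19: 10·t ≡ 7 (mod 19).
    The inverse of 10 mod 19 is 2 (since 10·2 = 20 = 1·19 + 1), so t ≡ 2·7 = 14 ≡ 14 (mod 19).
    Then x = 1511 + 1872·14 = 27719, valid modulo lcm(1872, 19) = 35568: x ≡ 27719 (mod 35568).
Verify against each original: 27719 mod 9 = 8, 27719 mod 16 = 7, 27719 mod 13 = 3, 27719 mod 19 = 17.

x ≡ 27719 (mod 35568).


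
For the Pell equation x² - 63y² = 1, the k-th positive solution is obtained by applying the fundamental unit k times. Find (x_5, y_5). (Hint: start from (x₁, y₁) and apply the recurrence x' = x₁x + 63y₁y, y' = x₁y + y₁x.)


Step 1: Find the fundamental solution (x₁, y₁) of x² - 63y² = 1.
  Expand √63 as a continued fraction. a₀ = ⌊√63⌋ = 7; iterate m_{k+1} = d_k·a_k − m_k, d_{k+1} = (63 − m_{k+1}²)/d_k, a_{k+1} = ⌊(a₀ + m_{k+1})/d_{k+1}⌋ (starting m₀ = 0, d₀ = 1), with convergents p_k = a_k·p_{k-1} + p_{k-2}, q_k = a_k·q_{k-1} + q_{k-2} (p₋₁ = 1, q₋₁ = 0):
  k = 0: a₀ = 7; p₀/q₀ = 7/1; p₀² − 63·q₀² = 49 − 63 = -14.
  k = 1: m = 7, d = 14, a = ⌊(7 + 7)/14⌋ = 1; p/q = (1·7 + 1)/(1·1 + 0) = 8/1; p² − 63·q² = 64 − 63 = 1.
  The first convergent with p² − 63·q² = 1 gives the fundamental solution (x₁, y₁) = (8, 1).
Step 2: Apply the recurrence (x_{n+1}, y_{n+1}) = (x₁x_n + 63y₁y_n, x₁y_n + y₁x_n) repeatedly.
  From (x_1, y_1) = (8, 1): x_2 = 8·8 + 63·1·1 = 127; y_2 = 8·1 + 1·8 = 16.
  From (x_2, y_2) = (127, 16): x_3 = 8·127 + 63·1·16 = 2024; y_3 = 8·16 + 1·127 = 255.
  From (x_3, y_3) = (2024, 255): x_4 = 8·2024 + 63·1·255 = 32257; y_4 = 8·255 + 1·2024 = 4064.
  From (x_4, y_4) = (32257, 4064): x_5 = 8·32257 + 63·1·4064 = 514088; y_5 = 8·4064 + 1·32257 = 64769.
Step 3: Verify x_5² - 63·y_5² = 264286471744 - 264286471743 = 1 (should be 1). ✓

(x_1, y_1) = (8, 1); (x_5, y_5) = (514088, 64769).


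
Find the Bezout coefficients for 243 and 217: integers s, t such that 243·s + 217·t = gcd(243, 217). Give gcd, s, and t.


Euclidean algorithm on (243, 217) — divide until remainder is 0:
  243 = 1 · 217 + 26
  217 = 8 · 26 + 9
  26 = 2 · 9 + 8
  9 = 1 · 8 + 1
  8 = 8 · 1 + 0
gcd(243, 217) = 1.
Track Bezout coefficients alongside the remainders: start with r₀ = 243 = a·1 + b·0 (s = 1, t = 0) and r₁ = 217 = a·0 + b·1 (s = 0, t = 1); each new remainder r_{k+1} = r_{k-1} − q_k·r_k inherits s_{k+1} = s_{k-1} − q_k·s_k, t_{k+1} = t_{k-1} − q_k·t_k, so r_k = a·s_k + b·t_k at every step:
  q = 1: r = 26, s = 1 − 1·0 = 1, t = 0 − 1·1 = -1  (check: 243·1 + 217·(-1) = 26)
  q = 8: r = 9, s = 0 − 8·1 = -8, t = 1 − 8·(-1) = 9  (check: 243·(-8) + 217·9 = 9)
  q = 2: r = 8, s = 1 − 2·(-8) = 17, t = -1 − 2·9 = -19  (check: 243·17 + 217·(-19) = 8)
  q = 1: r = 1, s = -8 − 1·17 = -25, t = 9 − 1·(-19) = 28  (check: 243·(-25) + 217·28 = 1)
The row with r = 1 (the gcd) gives the Bezout coefficients s = -25, t = 28.
Result: 243 · (-25) + 217 · (28) = 1.

gcd(243, 217) = 1; s = -25, t = 28 (check: 243·(-25) + 217·28 = 1).


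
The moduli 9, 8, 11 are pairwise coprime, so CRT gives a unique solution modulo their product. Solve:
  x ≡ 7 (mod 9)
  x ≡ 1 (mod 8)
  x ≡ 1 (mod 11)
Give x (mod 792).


Moduli 9, 8, 11 are pairwise coprime; by CRT there is a unique solution modulo M = 9 · 8 · 11 = 792.
Solve pairwise, accumulating the modulus:
  Start with x ≡ 7 (mod 9).
  Combine with x ≡ 1 (mod 8): since gcd(9, 8) = 1, we get a unique residue mod 72.
    Write x = 7 + 9·t and substitute into x ≡ 1 (mod 8): 9·t ≡ 1 − 7 = -6 (mod 8).
    Reduce coefficients mod 8: 1·t ≡ 2 (mod 8).
    So t ≡ 2 (mod 8).
    Then x = 7 + 9·2 = 25, valid modulo lcm(9, 8) = 72: x ≡ 25 (mod 72).
  Combine with x ≡ 1 (mod 11): since gcd(72, 11) = 1, we get a unique residue mod 792.
    Write x = 25 + 72·t and substitute into x ≡ 1 (mod 11): 72·t ≡ 1 − 25 = -24 (mod 11).
    Reduce coefficients mod 11: 6·t ≡ 9 (mod 11).
    The inverse of 6 mod 11 is 2 (since 6·2 = 12 = 1·11 + 1), so t ≡ 2·9 = 18 ≡ 7 (mod 11).
    Then x = 25 + 72·7 = 529, valid modulo lcm(72, 11) = 792: x ≡ 529 (mod 792).
Verify: 529 mod 9 = 7 ✓, 529 mod 8 = 1 ✓, 529 mod 11 = 1 ✓.

x ≡ 529 (mod 792).


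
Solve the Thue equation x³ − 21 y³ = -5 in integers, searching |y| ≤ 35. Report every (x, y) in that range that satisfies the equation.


The equation is x³ - 21y³ = -5. For fixed y, x³ = 21·y³ − 5, so a solution requires the RHS to be a perfect cube.
Strategy: iterate y from -35 to 35, compute RHS = 21·y³ − 5, and check whether it is a (positive or negative) perfect cube.
Check small values of y:
  y = 0: RHS = -5 is not a perfect cube.
  y = 1: RHS = 16 is not a perfect cube.
  y = -1: RHS = -26 is not a perfect cube.
  y = 2: RHS = 163 is not a perfect cube.
  y = -2: RHS = -173 is not a perfect cube.
  y = 3: RHS = 562 is not a perfect cube.
  y = -3: RHS = -572 is not a perfect cube.
Continuing the search up to |y| = 35 finds no solutions either.
No (x, y) in the scanned range satisfies the equation.

No integer solutions with |y| ≤ 35.


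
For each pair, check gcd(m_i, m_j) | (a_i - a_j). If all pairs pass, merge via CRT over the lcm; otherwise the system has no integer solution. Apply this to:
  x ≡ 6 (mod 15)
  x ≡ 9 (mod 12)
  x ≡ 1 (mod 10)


Moduli 15, 12, 10 are not pairwise coprime, so CRT works modulo lcm(m_i) when all pairwise compatibility conditions hold.
Pairwise compatibility: gcd(m_i, m_j) must divide a_i - a_j for every pair.
Merge one congruence at a time:
  Start: x ≡ 6 (mod 15).
  Combine with x ≡ 9 (mod 12): gcd(15, 12) = 3; 9 - 6 = 3, which IS divisible by 3, so compatible.
    Write x = 6 + 15·t and substitute into x ≡ 9 (mod 12): 15·t ≡ 9 − 6 = 3 (mod 12).
    Divide the congruence (and modulus) by g = 3: 5·t ≡ 1 (mod 4).
    Reduce coefficients mod 4: 1·t ≡ 1 (mod 4).
    So t ≡ 1 (mod 4).
    Then x = 6 + 15·1 = 21, valid modulo lcm(15, 12) = 60: x ≡ 21 (mod 60).
  Combine with x ≡ 1 (mod 10): gcd(60, 10) = 10; 1 - 21 = -20, which IS divisible by 10, so compatible.
    Write x = 21 + 60·t and substitute into x ≡ 1 (mod 10): 60·t ≡ 1 − 21 = -20 (mod 10).
    Divide the congruence (and modulus) by g = 10: 6·t ≡ -2 (mod 1).
    Modulo 1 every t works; take t = 0.
    Then x = 21 + 60·0 = 21, valid modulo lcm(60, 10) = 60: x ≡ 21 (mod 60).
Verify: 21 mod 15 = 6, 21 mod 12 = 9, 21 mod 10 = 1.

x ≡ 21 (mod 60).


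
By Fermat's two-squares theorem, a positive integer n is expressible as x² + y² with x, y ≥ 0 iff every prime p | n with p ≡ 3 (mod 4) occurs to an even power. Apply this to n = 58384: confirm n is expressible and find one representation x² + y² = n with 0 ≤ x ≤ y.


Step 1: Factor n = 58384 = 2^4 · 41 · 89.
Step 2: Check the mod-4 condition on each prime factor: 2 = 2 (special); 41 ≡ 1 (mod 4), exponent 1; 89 ≡ 1 (mod 4), exponent 1.
All primes ≡ 3 (mod 4) appear to even exponent (or don't appear), so by the two-squares theorem n IS expressible as a sum of two squares.
Step 3: Build a representation. Group n = k² · m with k = 4 and m = 41 · 89 = 3649 (a product of primes ≡ 1 (mod 4)); a representation of m scales to one of n via (k·x)² + (k·y)² = k²(x² + y²). Each prime p ≡ 1 (mod 4) is itself a sum of two squares; find a² by testing p − a² for a perfect square:
  41: 41 − 1² = 40, 41 − 2² = 37, 41 − 3² = 32, 41 − 4² = 25 = 5² ⇒ 41 = 4² + 5².
  89: 89 − 1² = 88, 89 − 2² = 85, 89 − 3² = 80, 89 − 4² = 73, 89 − 5² = 64 = 8² ⇒ 89 = 5² + 8².
  Combine using the Brahmagupta–Fibonacci identity (a² + b²)(c² + d²) = (ac − bd)² + (ad + bc)² = (ac + bd)² + (ad − bc)²:
  41 · 89 = 3649: from (4² + 5²)(5² + 8²), take (4·5 − 5·8, 4·8 + 5·5) = (20 − 40, 32 + 25) = (-20, 57); dropping signs (only squares matter) gives (20, 57); check 20² + 57² = 400 + 3249 = 3649 ✓.
  Scale by k = 4: (4·20, 4·57) = (80, 228).
Step 4: Order so x ≤ y and verify: 80² + 228² = 6400 + 51984 = 58384 = n. ✓

n = 58384 = 80² + 228² (one valid representation with x ≤ y).


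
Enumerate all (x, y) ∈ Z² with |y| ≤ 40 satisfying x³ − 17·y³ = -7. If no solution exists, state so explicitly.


The equation is x³ - 17y³ = -7. For fixed y, x³ = 17·y³ − 7, so a solution requires the RHS to be a perfect cube.
Strategy: iterate y from -40 to 40, compute RHS = 17·y³ − 7, and check whether it is a (positive or negative) perfect cube.
Check small values of y:
  y = 0: RHS = -7 is not a perfect cube.
  y = 1: RHS = 10 is not a perfect cube.
  y = -1: RHS = -24 is not a perfect cube.
  y = 2: RHS = 129 is not a perfect cube.
  y = -2: RHS = -143 is not a perfect cube.
  y = 3: RHS = 452 is not a perfect cube.
  y = -3: RHS = -466 is not a perfect cube.
Continuing the search up to |y| = 40 finds no solutions either.
No (x, y) in the scanned range satisfies the equation.

No integer solutions with |y| ≤ 40.


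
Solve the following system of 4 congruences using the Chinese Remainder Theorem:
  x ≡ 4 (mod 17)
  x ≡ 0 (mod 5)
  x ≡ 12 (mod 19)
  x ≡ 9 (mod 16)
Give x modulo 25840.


Product of moduli M = 17 · 5 · 19 · 16 = 25840.
Merge one congruence at a time:
  Start: x ≡ 4 (mod 17).
  Combine with x ≡ 0 (mod 5); new modulus lcm = 85.
    Write x = 4 + 17·t and substitute into x ≡ 0 (mod 5): 17·t ≡ 0 − 4 = -4 (mod 5).
    Reduce coefficients mod 5: 2·t ≡ 1 (mod 5).
    The inverse of 2 mod 5 is 3 (since 2·3 = 6 = 1·5 + 1), so t ≡ 3·1 = 3 ≡ 3 (mod 5).
    Then x = 4 + 17·3 = 55, valid modulo lcm(17, 5) = 85: x ≡ 55 (mod 85).
  Combine with x ≡ 12 (mod 19); new modulus lcm = 1615.
    Write x = 55 + 85·t and substitute into x ≡ 12 (mod 19): 85·t ≡ 12 − 55 = -43 (mod 19).
    Reduce coefficients mod 19: 9·t ≡ 14 (mod 19).
    The inverse of 9 mod 19 is 17 (since 9·17 = 153 = 8·19 + 1), so t ≡ 17·14 = 238 ≡ 10 (mod 19).
    Then x = 55 + 85·10 = 905, valid modulo lcm(85, 19) = 1615: x ≡ 905 (mod 1615).
  Combine with x ≡ 9 (mod 16); new modulus lcm = 25840.
    Write x = 905 + 1615·t and substitute into x ≡ 9 (mod 16): 1615·t ≡ 9 − 905 = -896 (mod 16).
    Reduce coefficients mod 16: 15·t ≡ 0 (mod 16).
    The inverse of 15 mod 16 is 15 (since 15·15 = 225 = 14·16 + 1), so t ≡ 15·0 = 0 ≡ 0 (mod 16).
    Then x = 905 + 1615·0 = 905, valid modulo lcm(1615, 16) = 25840: x ≡ 905 (mod 25840).
Verify against each original: 905 mod 17 = 4, 905 mod 5 = 0, 905 mod 19 = 12, 905 mod 16 = 9.

x ≡ 905 (mod 25840).
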